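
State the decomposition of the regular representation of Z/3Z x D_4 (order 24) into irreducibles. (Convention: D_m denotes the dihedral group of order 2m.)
Each irreducible V_i of dimension d_i appears with multiplicity d_i, i.e. rho_reg = (direct sum over all irreducibles V_i) d_i V_i. The irreducible dimensions for Z/3Z x D_4 are 1, 1, 1, 1, 1, 1, 1, 1, 1, 1, 1, 1, 2, 2, 2: 12 irreducibles of dimension 1, each with multiplicity 1; 3 irreducibles of dimension 2, each with multiplicity 2. Total dimension 12*1*1 + 3*2*2 = 24 = |G|.

Proof sketch: General theorem: in the regular representation of a finite group G, each irreducible appears with multiplicity equal to its dimension. Check: dim(rho_reg) = sum d_i^2 = 1 + 1 + 1 + 1 + 1 + 1 + 1 + 1 + 1 + 1 + 1 + 1 + 4 + 4 + 4 = 24 = |G|.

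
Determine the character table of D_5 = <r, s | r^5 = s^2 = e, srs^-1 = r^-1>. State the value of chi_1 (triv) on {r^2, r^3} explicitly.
Conjugacy classes: {e} of size 1, {r^1, r^4} of size 2, {r^2, r^3} of size 2, {s, sr, ..., sr^4} of size 5.
Character table:
  irrep \ class              {e} (size 1)  {r^1, r^4} (size 2)  {r^2, r^3} (size 2)  {s, sr, ..., sr^4} (size 5)
  chi_1 (triv)               1             1                    1                    1                          
  chi_2 (sign: r->1, s->-1)  1             1                    1                    -1                         
  chi_3 (2d, j=1)            2             -1/2 + sqrt(5)/2     -sqrt(5)/2 - 1/2     0                          
  chi_4 (2d, j=2)            2             -sqrt(5)/2 - 1/2     -1/2 + sqrt(5)/2     0                          

Spot check: chi_1 (triv) on {r^2, r^3} = 1.

Argument: D_5 has order 2*5 = 10 with 4 conjugacy classes, hence 4 irreducibles. Sum of squared dims 1 + 1 + 4 + 4 = 10 = |G|. Linear characters come from the abelianisation; the 2-dimensional irreps have character r^k -> 2*cos(2*pi*j*k/5), reflections -> 0.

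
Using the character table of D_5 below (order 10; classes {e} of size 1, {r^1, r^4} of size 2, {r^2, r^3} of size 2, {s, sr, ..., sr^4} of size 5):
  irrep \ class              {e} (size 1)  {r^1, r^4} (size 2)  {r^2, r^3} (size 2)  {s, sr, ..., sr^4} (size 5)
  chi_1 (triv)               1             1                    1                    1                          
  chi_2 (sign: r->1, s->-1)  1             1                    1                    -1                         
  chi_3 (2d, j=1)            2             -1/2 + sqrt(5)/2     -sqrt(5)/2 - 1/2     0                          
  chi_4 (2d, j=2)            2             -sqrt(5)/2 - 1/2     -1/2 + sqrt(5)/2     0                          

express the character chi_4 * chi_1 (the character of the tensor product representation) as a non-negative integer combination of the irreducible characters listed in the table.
chi_4 tensor chi_1 = chi_4 (all other irreducibles have multiplicity 0).

Argument: The character of a tensor product is the pointwise product (chi_4 * chi_1)(C) = chi_4(C) * chi_1(C):
  {e}: (2)*(1), {r^1, r^4}: (-sqrt(5)/2 - 1/2)*(1), {r^2, r^3}: (-1/2 + sqrt(5)/2)*(1), {s, sr, ..., sr^4}: (0)*(1)
so (chi_4 * chi_1) takes values
  {e} -> 2, {r^1, r^4} -> -sqrt(5)/2 - 1/2, {r^2, r^3} -> -1/2 + sqrt(5)/2, {s, sr, ..., sr^4} -> 0.
Now take the inner product of this character with each irreducible chi from the table, <chi_4*chi_1, chi> = (1/10) sum_C |C| (chi_4*chi_1)(C) conj(chi(C)):
  <chi_4*chi_1, chi_1> = (1/10)[1*(2)*conj(1) + 2*(-sqrt(5)/2 - 1/2)*conj(1) + 2*(-1/2 + sqrt(5)/2)*conj(1) + 5*(0)*conj(1)]
      = (1/10)[(2) + (-sqrt(5) - 1) + (-1 + sqrt(5)) + (0)] = 0/10 = 0
  <chi_4*chi_1, chi_2> = (1/10)[1*(2)*conj(1) + 2*(-sqrt(5)/2 - 1/2)*conj(1) + 2*(-1/2 + sqrt(5)/2)*conj(1) + 5*(0)*conj(-1)]
      = (1/10)[(2) + (-sqrt(5) - 1) + (-1 + sqrt(5)) + (0)] = 0/10 = 0
  <chi_4*chi_1, chi_3> = (1/10)[1*(2)*conj(2) + 2*(-sqrt(5)/2 - 1/2)*conj(-1/2 + sqrt(5)/2) + 2*(-1/2 + sqrt(5)/2)*conj(-sqrt(5)/2 - 1/2) + 5*(0)*conj(0)]
      = (1/10)[(4) + (-2) + (-2) + (0)] = 0/10 = 0
  <chi_4*chi_1, chi_4> = (1/10)[1*(2)*conj(2) + 2*(-sqrt(5)/2 - 1/2)*conj(-sqrt(5)/2 - 1/2) + 2*(-1/2 + sqrt(5)/2)*conj(-1/2 + sqrt(5)/2) + 5*(0)*conj(0)]
      = (1/10)[(4) + (sqrt(5) + 3) + (3 - sqrt(5)) + (0)] = 10/10 = 1
Hence the multiplicities are chi_4: 1. Dimension check: dim(chi_4)*dim(chi_1) = 2*1 = 2 and sum (mult * dim) = 1*2 = 2.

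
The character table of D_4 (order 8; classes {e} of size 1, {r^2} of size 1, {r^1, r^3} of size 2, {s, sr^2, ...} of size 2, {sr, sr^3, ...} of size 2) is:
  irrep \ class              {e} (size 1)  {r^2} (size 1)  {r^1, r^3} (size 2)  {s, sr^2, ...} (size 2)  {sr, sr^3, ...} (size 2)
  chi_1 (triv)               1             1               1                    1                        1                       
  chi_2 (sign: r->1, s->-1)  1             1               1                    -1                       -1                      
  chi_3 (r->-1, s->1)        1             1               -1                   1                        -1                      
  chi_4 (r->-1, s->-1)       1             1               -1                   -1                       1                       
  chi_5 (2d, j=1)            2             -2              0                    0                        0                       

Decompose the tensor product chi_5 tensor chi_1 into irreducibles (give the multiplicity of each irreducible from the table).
chi_5 tensor chi_1 = chi_5 (all other irreducibles have multiplicity 0).

Details: The character of a tensor product is the pointwise product (chi_5 * chi_1)(C) = chi_5(C) * chi_1(C):
  {e}: (2)*(1), {r^2}: (-2)*(1), {r^1, r^3}: (0)*(1), {s, sr^2, ...}: (0)*(1), {sr, sr^3, ...}: (0)*(1)
so (chi_5 * chi_1) takes values
  {e} -> 2, {r^2} -> -2, {r^1, r^3} -> 0, {s, sr^2, ...} -> 0, {sr, sr^3, ...} -> 0.
Now take the inner product of this character with each irreducible chi from the table, <chi_5*chi_1, chi> = (1/8) sum_C |C| (chi_5*chi_1)(C) conj(chi(C)):
  <chi_5*chi_1, chi_1> = (1/8)[1*(2)*conj(1) + 1*(-2)*conj(1) + 2*(0)*conj(1) + 2*(0)*conj(1) + 2*(0)*conj(1)]
      = (1/8)[(2) + (-2) + (0) + (0) + (0)] = 0/8 = 0
  <chi_5*chi_1, chi_2> = (1/8)[1*(2)*conj(1) + 1*(-2)*conj(1) + 2*(0)*conj(1) + 2*(0)*conj(-1) + 2*(0)*conj(-1)]
      = (1/8)[(2) + (-2) + (0) + (0) + (0)] = 0/8 = 0
  <chi_5*chi_1, chi_3> = (1/8)[1*(2)*conj(1) + 1*(-2)*conj(1) + 2*(0)*conj(-1) + 2*(0)*conj(1) + 2*(0)*conj(-1)]
      = (1/8)[(2) + (-2) + (0) + (0) + (0)] = 0/8 = 0
  <chi_5*chi_1, chi_4> = (1/8)[1*(2)*conj(1) + 1*(-2)*conj(1) + 2*(0)*conj(-1) + 2*(0)*conj(-1) + 2*(0)*conj(1)]
      = (1/8)[(2) + (-2) + (0) + (0) + (0)] = 0/8 = 0
  <chi_5*chi_1, chi_5> = (1/8)[1*(2)*conj(2) + 1*(-2)*conj(-2) + 2*(0)*conj(0) + 2*(0)*conj(0) + 2*(0)*conj(0)]
      = (1/8)[(4) + (4) + (0) + (0) + (0)] = 8/8 = 1
Hence the multiplicities are chi_5: 1. Dimension check: dim(chi_5)*dim(chi_1) = 2*1 = 2 and sum (mult * dim) = 1*2 = 2.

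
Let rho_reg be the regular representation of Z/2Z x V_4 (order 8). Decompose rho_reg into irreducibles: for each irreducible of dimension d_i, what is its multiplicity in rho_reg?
Each irreducible V_i of dimension d_i appears with multiplicity d_i, i.e. rho_reg = (direct sum over all irreducibles V_i) d_i V_i. The irreducible dimensions for Z/2Z x V_4 are 1, 1, 1, 1, 1, 1, 1, 1: 8 irreducibles of dimension 1, each with multiplicity 1. Total dimension 8*1*1 = 8 = |G|.

Reasoning: General theorem: in the regular representation of a finite group G, each irreducible appears with multiplicity equal to its dimension. Check: dim(rho_reg) = sum d_i^2 = 1 + 1 + 1 + 1 + 1 + 1 + 1 + 1 = 8 = |G|.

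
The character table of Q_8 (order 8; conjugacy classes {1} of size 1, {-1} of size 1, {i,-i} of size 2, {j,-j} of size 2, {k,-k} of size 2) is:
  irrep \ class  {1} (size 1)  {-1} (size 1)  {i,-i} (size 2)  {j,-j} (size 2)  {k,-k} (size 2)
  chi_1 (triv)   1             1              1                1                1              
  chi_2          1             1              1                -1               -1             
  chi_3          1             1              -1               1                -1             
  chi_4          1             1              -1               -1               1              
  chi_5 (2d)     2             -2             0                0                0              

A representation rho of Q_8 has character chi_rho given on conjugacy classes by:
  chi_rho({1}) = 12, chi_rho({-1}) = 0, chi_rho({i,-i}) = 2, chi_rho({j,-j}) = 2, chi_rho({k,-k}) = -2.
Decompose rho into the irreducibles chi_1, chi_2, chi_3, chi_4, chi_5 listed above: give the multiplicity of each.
Multiplicities: chi_1: 2, chi_2: 2, chi_3: 2, chi_4: 0, chi_5: 3.

Reasoning: Use <chi_rho, chi> = (1/|G|) sum_C |C| * chi_rho(C) * conj(chi(C)) with |G| = 8 for each irreducible chi in the table:
  <chi_rho, chi_1> = (1/8)[1*(12)*conj(1) + 1*(0)*conj(1) + 2*(2)*conj(1) + 2*(2)*conj(1) + 2*(-2)*conj(1)]
      = (1/8)[(12) + (0) + (4) + (4) + (-4)] = 16/8 = 2
  <chi_rho, chi_2> = (1/8)[1*(12)*conj(1) + 1*(0)*conj(1) + 2*(2)*conj(1) + 2*(2)*conj(-1) + 2*(-2)*conj(-1)]
      = (1/8)[(12) + (0) + (4) + (-4) + (4)] = 16/8 = 2
  <chi_rho, chi_3> = (1/8)[1*(12)*conj(1) + 1*(0)*conj(1) + 2*(2)*conj(-1) + 2*(2)*conj(1) + 2*(-2)*conj(-1)]
      = (1/8)[(12) + (0) + (-4) + (4) + (4)] = 16/8 = 2
  <chi_rho, chi_4> = (1/8)[1*(12)*conj(1) + 1*(0)*conj(1) + 2*(2)*conj(-1) + 2*(2)*conj(-1) + 2*(-2)*conj(1)]
      = (1/8)[(12) + (0) + (-4) + (-4) + (-4)] = 0/8 = 0
  <chi_rho, chi_5> = (1/8)[1*(12)*conj(2) + 1*(0)*conj(-2) + 2*(2)*conj(0) + 2*(2)*conj(0) + 2*(-2)*conj(0)]
      = (1/8)[(24) + (0) + (0) + (0) + (0)] = 24/8 = 3
Dimension check: dim(rho) = sum (mult * dim) = 2*1 + 2*1 + 2*1 + 0*1 + 3*2 = 12 = chi_rho(e) = 12.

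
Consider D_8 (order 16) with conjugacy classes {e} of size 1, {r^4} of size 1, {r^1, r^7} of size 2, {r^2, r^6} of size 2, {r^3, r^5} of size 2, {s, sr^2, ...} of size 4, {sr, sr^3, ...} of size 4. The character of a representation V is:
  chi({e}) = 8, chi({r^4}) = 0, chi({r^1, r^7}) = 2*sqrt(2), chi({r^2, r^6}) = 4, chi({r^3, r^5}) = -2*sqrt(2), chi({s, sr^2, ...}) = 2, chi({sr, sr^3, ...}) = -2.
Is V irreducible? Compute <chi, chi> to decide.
Not irreducible (reducible): <chi, chi> = 10 > 1.

Argument: <chi, chi> = (1/|G|) sum_C |C| * |chi(C)|^2 = (1/16)[1*|8|^2 + 1*|0|^2 + 2*|2*sqrt(2)|^2 + 2*|4|^2 + 2*|-2*sqrt(2)|^2 + 4*|2|^2 + 4*|-2|^2]
  = (1/16)[(64) + (0) + (16) + (32) + (16) + (16) + (16)] = 160/16 = 10.
A character is irreducible iff <chi, chi> = 1, so this representation is reducible.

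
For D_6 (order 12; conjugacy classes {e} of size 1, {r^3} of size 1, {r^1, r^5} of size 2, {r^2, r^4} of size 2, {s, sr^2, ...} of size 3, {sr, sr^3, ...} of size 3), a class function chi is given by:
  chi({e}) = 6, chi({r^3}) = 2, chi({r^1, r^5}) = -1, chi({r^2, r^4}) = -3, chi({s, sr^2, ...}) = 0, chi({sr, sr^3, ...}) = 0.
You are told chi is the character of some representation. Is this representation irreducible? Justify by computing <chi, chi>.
Not irreducible (reducible): <chi, chi> = 5 > 1.

Argument: <chi, chi> = (1/|G|) sum_C |C| * |chi(C)|^2 = (1/12)[1*|6|^2 + 1*|2|^2 + 2*|-1|^2 + 2*|-3|^2 + 3*|0|^2 + 3*|0|^2]
  = (1/12)[(36) + (4) + (2) + (18) + (0) + (0)] = 60/12 = 5.
A character is irreducible iff <chi, chi> = 1, so this representation is reducible.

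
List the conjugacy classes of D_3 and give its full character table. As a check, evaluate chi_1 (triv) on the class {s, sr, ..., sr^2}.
Conjugacy classes: {e} of size 1, {r^1, r^2} of size 2, {s, sr, ..., sr^2} of size 3.
Character table:
  irrep \ class              {e} (size 1)  {r^1, r^2} (size 2)  {s, sr, ..., sr^2} (size 3)
  chi_1 (triv)               1             1                    1                          
  chi_2 (sign: r->1, s->-1)  1             1                    -1                         
  chi_3 (2d, j=1)            2             -1                   0                          

Spot check: chi_1 (triv) on {s, sr, ..., sr^2} = 1.

Explanation: D_3 has order 2*3 = 6 with 3 conjugacy classes, hence 3 irreducibles. Sum of squared dims 1 + 1 + 4 = 6 = |G|. Linear characters come from the abelianisation; the 2-dimensional irreps have character r^k -> 2*cos(2*pi*j*k/3), reflections -> 0.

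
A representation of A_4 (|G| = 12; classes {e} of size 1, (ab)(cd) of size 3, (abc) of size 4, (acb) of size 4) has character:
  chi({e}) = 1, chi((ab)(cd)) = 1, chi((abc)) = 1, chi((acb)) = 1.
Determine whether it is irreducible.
Irreducible: <chi, chi> = 1.

Reasoning: <chi, chi> = (1/|G|) sum_C |C| * |chi(C)|^2 = (1/12)[1*|1|^2 + 3*|1|^2 + 4*|1|^2 + 4*|1|^2]
  = (1/12)[(1) + (3) + (4) + (4)] = 12/12 = 1.
(Exp terms are combined using exp(i*s)*conj(exp(i*t)) = exp(i*(s-t)), and sums of them are collapsed using the identity that for every m > 1 the m distinct m-th roots of unity sum to 0, e.g. 1 + exp(2*I*pi/3) + exp(-2*I*pi/3) = 0.)
A character is irreducible iff <chi, chi> = 1, so this representation is irreducible.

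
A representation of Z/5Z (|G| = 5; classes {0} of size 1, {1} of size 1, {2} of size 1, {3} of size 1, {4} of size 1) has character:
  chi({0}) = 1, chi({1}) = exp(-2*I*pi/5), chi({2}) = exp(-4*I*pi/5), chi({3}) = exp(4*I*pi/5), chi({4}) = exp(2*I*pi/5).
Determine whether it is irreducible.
Irreducible: <chi, chi> = 1.

Details: <chi, chi> = (1/|G|) sum_C |C| * |chi(C)|^2 = (1/5)[1*|1|^2 + 1*|exp(-2*I*pi/5)|^2 + 1*|exp(-4*I*pi/5)|^2 + 1*|exp(4*I*pi/5)|^2 + 1*|exp(2*I*pi/5)|^2]
  = (1/5)[(1) + (1) + (1) + (1) + (1)] = 5/5 = 1.
(Exp terms are combined using exp(i*s)*conj(exp(i*t)) = exp(i*(s-t)), and sums of them are collapsed using the identity that for every m > 1 the m distinct m-th roots of unity sum to 0, e.g. 1 + exp(2*I*pi/3) + exp(-2*I*pi/3) = 0.)
A character is irreducible iff <chi, chi> = 1, so this representation is irreducible.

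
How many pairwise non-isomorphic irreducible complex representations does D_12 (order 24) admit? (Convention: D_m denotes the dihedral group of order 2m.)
9

Why: The number of irreducible complex representations of a finite group equals its number of conjugacy classes. D_12 has 9 conjugacy classes (n/2 + 3 for n even), so D_12 (order 24) has exactly 9 irreducible complex representations.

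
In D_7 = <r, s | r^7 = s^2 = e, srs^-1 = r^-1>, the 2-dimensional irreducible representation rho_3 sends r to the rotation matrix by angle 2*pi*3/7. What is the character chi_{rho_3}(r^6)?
chi_{rho_3}(r^6) = 2*cos(2*pi*3*6/7) = -2*cos(pi/7)

Argument: rho_3(r^6) is rotation by angle 2*pi*3*6/7, whose trace is 2*cos(2*pi*3*6/7) = -2*cos(pi/7).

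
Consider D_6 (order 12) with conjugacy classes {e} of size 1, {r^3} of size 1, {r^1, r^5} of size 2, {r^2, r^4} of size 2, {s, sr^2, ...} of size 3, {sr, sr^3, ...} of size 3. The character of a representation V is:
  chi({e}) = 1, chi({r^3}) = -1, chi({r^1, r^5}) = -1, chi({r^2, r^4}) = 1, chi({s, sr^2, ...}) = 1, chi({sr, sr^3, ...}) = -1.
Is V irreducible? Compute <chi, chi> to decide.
Irreducible: <chi, chi> = 1.

Details: <chi, chi> = (1/|G|) sum_C |C| * |chi(C)|^2 = (1/12)[1*|1|^2 + 1*|-1|^2 + 2*|-1|^2 + 2*|1|^2 + 3*|1|^2 + 3*|-1|^2]
  = (1/12)[(1) + (1) + (2) + (2) + (3) + (3)] = 12/12 = 1.
A character is irreducible iff <chi, chi> = 1, so this representation is irreducible.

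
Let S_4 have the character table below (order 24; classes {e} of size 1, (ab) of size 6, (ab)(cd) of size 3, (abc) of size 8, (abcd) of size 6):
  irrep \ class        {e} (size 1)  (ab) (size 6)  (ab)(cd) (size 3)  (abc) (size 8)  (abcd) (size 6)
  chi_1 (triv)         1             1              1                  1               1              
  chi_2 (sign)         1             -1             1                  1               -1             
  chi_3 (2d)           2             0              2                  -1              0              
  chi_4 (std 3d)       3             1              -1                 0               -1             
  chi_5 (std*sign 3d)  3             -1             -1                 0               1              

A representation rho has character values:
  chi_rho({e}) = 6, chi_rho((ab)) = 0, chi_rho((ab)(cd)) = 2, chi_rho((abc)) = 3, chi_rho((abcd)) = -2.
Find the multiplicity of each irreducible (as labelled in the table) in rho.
Multiplicities: chi_1: 1, chi_2: 2, chi_3: 0, chi_4: 1, chi_5: 0.

Derivation: Use <chi_rho, chi> = (1/|G|) sum_C |C| * chi_rho(C) * conj(chi(C)) with |G| = 24 for each irreducible chi in the table:
  <chi_rho, chi_1> = (1/24)[1*(6)*conj(1) + 6*(0)*conj(1) + 3*(2)*conj(1) + 8*(3)*conj(1) + 6*(-2)*conj(1)]
      = (1/24)[(6) + (0) + (6) + (24) + (-12)] = 24/24 = 1
  <chi_rho, chi_2> = (1/24)[1*(6)*conj(1) + 6*(0)*conj(-1) + 3*(2)*conj(1) + 8*(3)*conj(1) + 6*(-2)*conj(-1)]
      = (1/24)[(6) + (0) + (6) + (24) + (12)] = 48/24 = 2
  <chi_rho, chi_3> = (1/24)[1*(6)*conj(2) + 6*(0)*conj(0) + 3*(2)*conj(2) + 8*(3)*conj(-1) + 6*(-2)*conj(0)]
      = (1/24)[(12) + (0) + (12) + (-24) + (0)] = 0/24 = 0
  <chi_rho, chi_4> = (1/24)[1*(6)*conj(3) + 6*(0)*conj(1) + 3*(2)*conj(-1) + 8*(3)*conj(0) + 6*(-2)*conj(-1)]
      = (1/24)[(18) + (0) + (-6) + (0) + (12)] = 24/24 = 1
  <chi_rho, chi_5> = (1/24)[1*(6)*conj(3) + 6*(0)*conj(-1) + 3*(2)*conj(-1) + 8*(3)*conj(0) + 6*(-2)*conj(1)]
      = (1/24)[(18) + (0) + (-6) + (0) + (-12)] = 0/24 = 0
Dimension check: dim(rho) = sum (mult * dim) = 1*1 + 2*1 + 0*2 + 1*3 + 0*3 = 6 = chi_rho(e) = 6.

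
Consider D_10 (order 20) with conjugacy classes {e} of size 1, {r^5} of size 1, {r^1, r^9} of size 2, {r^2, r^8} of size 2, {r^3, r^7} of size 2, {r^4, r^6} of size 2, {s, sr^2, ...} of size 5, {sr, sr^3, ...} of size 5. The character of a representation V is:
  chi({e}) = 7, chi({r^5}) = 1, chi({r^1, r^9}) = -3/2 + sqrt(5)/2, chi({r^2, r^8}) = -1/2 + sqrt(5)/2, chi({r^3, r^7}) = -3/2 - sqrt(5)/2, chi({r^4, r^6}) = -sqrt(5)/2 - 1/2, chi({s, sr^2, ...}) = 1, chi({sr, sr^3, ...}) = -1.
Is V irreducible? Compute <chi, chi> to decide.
Not irreducible (reducible): <chi, chi> = 4 > 1.

Solution. <chi, chi> = (1/|G|) sum_C |C| * |chi(C)|^2 = (1/20)[1*|7|^2 + 1*|1|^2 + 2*|-3/2 + sqrt(5)/2|^2 + 2*|-1/2 + sqrt(5)/2|^2 + 2*|-3/2 - sqrt(5)/2|^2 + 2*|-sqrt(5)/2 - 1/2|^2 + 5*|1|^2 + 5*|-1|^2]
  = (1/20)[(49) + (1) + (7 - 3*sqrt(5)) + (3 - sqrt(5)) + (3*sqrt(5) + 7) + (sqrt(5) + 3) + (5) + (5)] = 80/20 = 4.
A character is irreducible iff <chi, chi> = 1, so this representation is reducible.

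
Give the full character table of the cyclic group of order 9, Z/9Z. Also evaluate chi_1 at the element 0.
Character table of Z/9Z (irreps indexed chi_0,...,chi_8 with chi_k(m) = zeta_9^(k*m), zeta_9 = exp(2*pi*i/9)):
  irrep \ class  {0} (size 1)  {1} (size 1)    {2} (size 1)    {3} (size 1)    {4} (size 1)    {5} (size 1)    {6} (size 1)    {7} (size 1)    {8} (size 1)  
  chi_0          1             1               1               1               1               1               1               1               1             
  chi_1          1             exp(2*I*pi/9)   exp(4*I*pi/9)   exp(2*I*pi/3)   exp(8*I*pi/9)   exp(-8*I*pi/9)  exp(-2*I*pi/3)  exp(-4*I*pi/9)  exp(-2*I*pi/9)
  chi_2          1             exp(4*I*pi/9)   exp(8*I*pi/9)   exp(-2*I*pi/3)  exp(-2*I*pi/9)  exp(2*I*pi/9)   exp(2*I*pi/3)   exp(-8*I*pi/9)  exp(-4*I*pi/9)
  chi_3          1             exp(2*I*pi/3)   exp(-2*I*pi/3)  1               exp(2*I*pi/3)   exp(-2*I*pi/3)  1               exp(2*I*pi/3)   exp(-2*I*pi/3)
  chi_4          1             exp(8*I*pi/9)   exp(-2*I*pi/9)  exp(2*I*pi/3)   exp(-4*I*pi/9)  exp(4*I*pi/9)   exp(-2*I*pi/3)  exp(2*I*pi/9)   exp(-8*I*pi/9)
  chi_5          1             exp(-8*I*pi/9)  exp(2*I*pi/9)   exp(-2*I*pi/3)  exp(4*I*pi/9)   exp(-4*I*pi/9)  exp(2*I*pi/3)   exp(-2*I*pi/9)  exp(8*I*pi/9) 
  chi_6          1             exp(-2*I*pi/3)  exp(2*I*pi/3)   1               exp(-2*I*pi/3)  exp(2*I*pi/3)   1               exp(-2*I*pi/3)  exp(2*I*pi/3) 
  chi_7          1             exp(-4*I*pi/9)  exp(-8*I*pi/9)  exp(2*I*pi/3)   exp(2*I*pi/9)   exp(-2*I*pi/9)  exp(-2*I*pi/3)  exp(8*I*pi/9)   exp(4*I*pi/9) 
  chi_8          1             exp(-2*I*pi/9)  exp(-4*I*pi/9)  exp(-2*I*pi/3)  exp(-8*I*pi/9)  exp(8*I*pi/9)   exp(2*I*pi/3)   exp(4*I*pi/9)   exp(2*I*pi/9) 

Spot check: chi_1(0) = zeta_9^(1*0) = zeta_9^0 = 1.

Solution. Z/9Z is abelian, so all 9 irreducible complex representations are 1-dimensional. They are given by chi_k(m) = zeta_9^(k*m) for k = 0,...,8. Row orthogonality: sum_m chi_k(m) conj(chi_l(m)) = 9 * [k = l].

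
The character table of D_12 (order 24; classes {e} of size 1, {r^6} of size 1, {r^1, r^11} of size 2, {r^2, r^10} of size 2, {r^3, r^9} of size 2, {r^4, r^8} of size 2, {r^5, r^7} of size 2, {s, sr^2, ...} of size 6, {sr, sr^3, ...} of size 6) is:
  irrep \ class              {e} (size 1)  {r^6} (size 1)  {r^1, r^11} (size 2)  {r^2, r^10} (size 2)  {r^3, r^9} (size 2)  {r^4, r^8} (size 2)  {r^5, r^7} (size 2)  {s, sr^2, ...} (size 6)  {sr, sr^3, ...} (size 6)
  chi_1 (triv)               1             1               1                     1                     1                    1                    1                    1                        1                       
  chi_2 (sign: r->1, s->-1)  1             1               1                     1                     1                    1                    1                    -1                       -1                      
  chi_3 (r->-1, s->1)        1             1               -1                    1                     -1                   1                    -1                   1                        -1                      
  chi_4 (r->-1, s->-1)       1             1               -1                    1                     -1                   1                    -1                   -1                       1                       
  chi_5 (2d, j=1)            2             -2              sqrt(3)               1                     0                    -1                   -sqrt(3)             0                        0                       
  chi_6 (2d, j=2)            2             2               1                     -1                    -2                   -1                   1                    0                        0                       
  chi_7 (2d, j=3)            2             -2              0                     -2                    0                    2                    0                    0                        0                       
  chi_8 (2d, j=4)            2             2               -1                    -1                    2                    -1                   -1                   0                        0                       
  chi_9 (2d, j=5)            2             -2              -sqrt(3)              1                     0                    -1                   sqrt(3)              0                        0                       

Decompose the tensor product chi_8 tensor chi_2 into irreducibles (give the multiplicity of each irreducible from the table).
chi_8 tensor chi_2 = chi_8 (all other irreducibles have multiplicity 0).

Derivation: The character of a tensor product is the pointwise product (chi_8 * chi_2)(C) = chi_8(C) * chi_2(C):
  {e}: (2)*(1), {r^6}: (2)*(1), {r^1, r^11}: (-1)*(1), {r^2, r^10}: (-1)*(1), {r^3, r^9}: (2)*(1), {r^4, r^8}: (-1)*(1), {r^5, r^7}: (-1)*(1), {s, sr^2, ...}: (0)*(-1), {sr, sr^3, ...}: (0)*(-1)
so (chi_8 * chi_2) takes values
  {e} -> 2, {r^6} -> 2, {r^1, r^11} -> -1, {r^2, r^10} -> -1, {r^3, r^9} -> 2, {r^4, r^8} -> -1, {r^5, r^7} -> -1, {s, sr^2, ...} -> 0, {sr, sr^3, ...} -> 0.
Now take the inner product of this character with each irreducible chi from the table, <chi_8*chi_2, chi> = (1/24) sum_C |C| (chi_8*chi_2)(C) conj(chi(C)):
  <chi_8*chi_2, chi_1> = (1/24)[1*(2)*conj(1) + 1*(2)*conj(1) + 2*(-1)*conj(1) + 2*(-1)*conj(1) + 2*(2)*conj(1) + 2*(-1)*conj(1) + 2*(-1)*conj(1) + 6*(0)*conj(1) + 6*(0)*conj(1)]
      = (1/24)[(2) + (2) + (-2) + (-2) + (4) + (-2) + (-2) + (0) + (0)] = 0/24 = 0
  <chi_8*chi_2, chi_2> = (1/24)[1*(2)*conj(1) + 1*(2)*conj(1) + 2*(-1)*conj(1) + 2*(-1)*conj(1) + 2*(2)*conj(1) + 2*(-1)*conj(1) + 2*(-1)*conj(1) + 6*(0)*conj(-1) + 6*(0)*conj(-1)]
      = (1/24)[(2) + (2) + (-2) + (-2) + (4) + (-2) + (-2) + (0) + (0)] = 0/24 = 0
  <chi_8*chi_2, chi_3> = (1/24)[1*(2)*conj(1) + 1*(2)*conj(1) + 2*(-1)*conj(-1) + 2*(-1)*conj(1) + 2*(2)*conj(-1) + 2*(-1)*conj(1) + 2*(-1)*conj(-1) + 6*(0)*conj(1) + 6*(0)*conj(-1)]
      = (1/24)[(2) + (2) + (2) + (-2) + (-4) + (-2) + (2) + (0) + (0)] = 0/24 = 0
  <chi_8*chi_2, chi_4> = (1/24)[1*(2)*conj(1) + 1*(2)*conj(1) + 2*(-1)*conj(-1) + 2*(-1)*conj(1) + 2*(2)*conj(-1) + 2*(-1)*conj(1) + 2*(-1)*conj(-1) + 6*(0)*conj(-1) + 6*(0)*conj(1)]
      = (1/24)[(2) + (2) + (2) + (-2) + (-4) + (-2) + (2) + (0) + (0)] = 0/24 = 0
  <chi_8*chi_2, chi_5> = (1/24)[1*(2)*conj(2) + 1*(2)*conj(-2) + 2*(-1)*conj(sqrt(3)) + 2*(-1)*conj(1) + 2*(2)*conj(0) + 2*(-1)*conj(-1) + 2*(-1)*conj(-sqrt(3)) + 6*(0)*conj(0) + 6*(0)*conj(0)]
      = (1/24)[(4) + (-4) + (-2*sqrt(3)) + (-2) + (0) + (2) + (2*sqrt(3)) + (0) + (0)] = 0/24 = 0
  <chi_8*chi_2, chi_6> = (1/24)[1*(2)*conj(2) + 1*(2)*conj(2) + 2*(-1)*conj(1) + 2*(-1)*conj(-1) + 2*(2)*conj(-2) + 2*(-1)*conj(-1) + 2*(-1)*conj(1) + 6*(0)*conj(0) + 6*(0)*conj(0)]
      = (1/24)[(4) + (4) + (-2) + (2) + (-8) + (2) + (-2) + (0) + (0)] = 0/24 = 0
  <chi_8*chi_2, chi_7> = (1/24)[1*(2)*conj(2) + 1*(2)*conj(-2) + 2*(-1)*conj(0) + 2*(-1)*conj(-2) + 2*(2)*conj(0) + 2*(-1)*conj(2) + 2*(-1)*conj(0) + 6*(0)*conj(0) + 6*(0)*conj(0)]
      = (1/24)[(4) + (-4) + (0) + (4) + (0) + (-4) + (0) + (0) + (0)] = 0/24 = 0
  <chi_8*chi_2, chi_8> = (1/24)[1*(2)*conj(2) + 1*(2)*conj(2) + 2*(-1)*conj(-1) + 2*(-1)*conj(-1) + 2*(2)*conj(2) + 2*(-1)*conj(-1) + 2*(-1)*conj(-1) + 6*(0)*conj(0) + 6*(0)*conj(0)]
      = (1/24)[(4) + (4) + (2) + (2) + (8) + (2) + (2) + (0) + (0)] = 24/24 = 1
  <chi_8*chi_2, chi_9> = (1/24)[1*(2)*conj(2) + 1*(2)*conj(-2) + 2*(-1)*conj(-sqrt(3)) + 2*(-1)*conj(1) + 2*(2)*conj(0) + 2*(-1)*conj(-1) + 2*(-1)*conj(sqrt(3)) + 6*(0)*conj(0) + 6*(0)*conj(0)]
      = (1/24)[(4) + (-4) + (2*sqrt(3)) + (-2) + (0) + (2) + (-2*sqrt(3)) + (0) + (0)] = 0/24 = 0
Hence the multiplicities are chi_8: 1. Dimension check: dim(chi_8)*dim(chi_2) = 2*1 = 2 and sum (mult * dim) = 1*2 = 2.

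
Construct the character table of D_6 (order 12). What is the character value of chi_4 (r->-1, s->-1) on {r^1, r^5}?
Conjugacy classes: {e} of size 1, {r^3} of size 1, {r^1, r^5} of size 2, {r^2, r^4} of size 2, {s, sr^2, ...} of size 3, {sr, sr^3, ...} of size 3.
Character table:
  irrep \ class              {e} (size 1)  {r^3} (size 1)  {r^1, r^5} (size 2)  {r^2, r^4} (size 2)  {s, sr^2, ...} (size 3)  {sr, sr^3, ...} (size 3)
  chi_1 (triv)               1             1               1                    1                    1                        1                       
  chi_2 (sign: r->1, s->-1)  1             1               1                    1                    -1                       -1                      
  chi_3 (r->-1, s->1)        1             -1              -1                   1                    1                        -1                      
  chi_4 (r->-1, s->-1)       1             -1              -1                   1                    -1                       1                       
  chi_5 (2d, j=1)            2             -2              1                    -1                   0                        0                       
  chi_6 (2d, j=2)            2             2               -1                   -1                   0                        0                       

Spot check: chi_4 (r->-1, s->-1) on {r^1, r^5} = -1.

Working: D_6 has order 2*6 = 12 with 6 conjugacy classes, hence 6 irreducibles. Sum of squared dims 1 + 1 + 1 + 1 + 4 + 4 = 12 = |G|. Linear characters come from the abelianisation; the 2-dimensional irreps have character r^k -> 2*cos(2*pi*j*k/6), reflections -> 0.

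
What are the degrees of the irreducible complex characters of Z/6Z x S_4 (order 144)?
Dimensions: 1, 1, 1, 1, 1, 1, 1, 1, 1, 1, 1, 1, 2, 2, 2, 2, 2, 2, 3, 3, 3, 3, 3, 3, 3, 3, 3, 3, 3, 3

Solution. There are 30 irreducibles (= number of conjugacy classes). Their dimensions d_i satisfy sum d_i^2 = |G| = 144: 1 + 1 + 1 + 1 + 1 + 1 + 1 + 1 + 1 + 1 + 1 + 1 + 4 + 4 + 4 + 4 + 4 + 4 + 9 + 9 + 9 + 9 + 9 + 9 + 9 + 9 + 9 + 9 + 9 + 9 = 144. (For the product with Z/6Z: each of the 6 1-dim characters of Z/6Z tensors with each irrep of S_4, giving 6 copies of each S_4-dimension.)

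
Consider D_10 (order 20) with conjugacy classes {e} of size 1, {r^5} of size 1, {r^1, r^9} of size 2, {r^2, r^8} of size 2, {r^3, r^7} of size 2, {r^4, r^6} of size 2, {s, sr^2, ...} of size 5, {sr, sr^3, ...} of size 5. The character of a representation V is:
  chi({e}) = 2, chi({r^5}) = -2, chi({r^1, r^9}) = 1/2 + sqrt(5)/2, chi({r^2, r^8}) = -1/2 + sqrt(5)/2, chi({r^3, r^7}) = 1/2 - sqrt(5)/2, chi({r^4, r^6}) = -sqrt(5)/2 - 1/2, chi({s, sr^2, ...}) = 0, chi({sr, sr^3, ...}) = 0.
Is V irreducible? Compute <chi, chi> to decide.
Irreducible: <chi, chi> = 1.

Reasoning: <chi, chi> = (1/|G|) sum_C |C| * |chi(C)|^2 = (1/20)[1*|2|^2 + 1*|-2|^2 + 2*|1/2 + sqrt(5)/2|^2 + 2*|-1/2 + sqrt(5)/2|^2 + 2*|1/2 - sqrt(5)/2|^2 + 2*|-sqrt(5)/2 - 1/2|^2 + 5*|0|^2 + 5*|0|^2]
  = (1/20)[(4) + (4) + (sqrt(5) + 3) + (3 - sqrt(5)) + (3 - sqrt(5)) + (sqrt(5) + 3) + (0) + (0)] = 20/20 = 1.
A character is irreducible iff <chi, chi> = 1, so this representation is irreducible.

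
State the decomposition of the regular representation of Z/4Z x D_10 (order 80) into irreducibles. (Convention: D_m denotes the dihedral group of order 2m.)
Each irreducible V_i of dimension d_i appears with multiplicity d_i, i.e. rho_reg = (direct sum over all irreducibles V_i) d_i V_i. The irreducible dimensions for Z/4Z x D_10 are 1, 1, 1, 1, 1, 1, 1, 1, 1, 1, 1, 1, 1, 1, 1, 1, 2, 2, 2, 2, 2, 2, 2, 2, 2, 2, 2, 2, 2, 2, 2, 2: 16 irreducibles of dimension 1, each with multiplicity 1; 16 irreducibles of dimension 2, each with multiplicity 2. Total dimension 16*1*1 + 16*2*2 = 80 = |G|.

Working: General theorem: in the regular representation of a finite group G, each irreducible appears with multiplicity equal to its dimension. Check: dim(rho_reg) = sum d_i^2 = 1 + 1 + 1 + 1 + 1 + 1 + 1 + 1 + 1 + 1 + 1 + 1 + 1 + 1 + 1 + 1 + 4 + 4 + 4 + 4 + 4 + 4 + 4 + 4 + 4 + 4 + 4 + 4 + 4 + 4 + 4 + 4 = 80 = |G|.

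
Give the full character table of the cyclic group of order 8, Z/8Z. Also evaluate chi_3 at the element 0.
Character table of Z/8Z (irreps indexed chi_0,...,chi_7 with chi_k(m) = zeta_8^(k*m), zeta_8 = exp(2*pi*i/8)):
  irrep \ class  {0} (size 1)  {1} (size 1)    {2} (size 1)  {3} (size 1)    {4} (size 1)  {5} (size 1)    {6} (size 1)  {7} (size 1)  
  chi_0          1             1               1             1               1             1               1             1             
  chi_1          1             exp(I*pi/4)     I             exp(3*I*pi/4)   -1            exp(-3*I*pi/4)  -I            exp(-I*pi/4)  
  chi_2          1             I               -1            -I              1             I               -1            -I            
  chi_3          1             exp(3*I*pi/4)   -I            exp(I*pi/4)     -1            exp(-I*pi/4)    I             exp(-3*I*pi/4)
  chi_4          1             -1              1             -1              1             -1              1             -1            
  chi_5          1             exp(-3*I*pi/4)  I             exp(-I*pi/4)    -1            exp(I*pi/4)     -I            exp(3*I*pi/4) 
  chi_6          1             -I              -1            I               1             -I              -1            I             
  chi_7          1             exp(-I*pi/4)    -I            exp(-3*I*pi/4)  -1            exp(3*I*pi/4)   I             exp(I*pi/4)   

Spot check: chi_3(0) = zeta_8^(3*0) = zeta_8^0 = 1.

Why: Z/8Z is abelian, so all 8 irreducible complex representations are 1-dimensional. They are given by chi_k(m) = zeta_8^(k*m) for k = 0,...,7. Row orthogonality: sum_m chi_k(m) conj(chi_l(m)) = 8 * [k = l].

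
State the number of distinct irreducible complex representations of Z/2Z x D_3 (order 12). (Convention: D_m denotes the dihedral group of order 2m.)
6

Details: The number of irreducible complex representations of a finite group equals its number of conjugacy classes. For a direct product, #classes(G x H) = #classes(G) * #classes(H). Z/2Z has 2 classes (abelian), D_3 has 3 classes, so 2 * 3 = 6, so Z/2Z x D_3 (order 12) has exactly 6 irreducible complex representations.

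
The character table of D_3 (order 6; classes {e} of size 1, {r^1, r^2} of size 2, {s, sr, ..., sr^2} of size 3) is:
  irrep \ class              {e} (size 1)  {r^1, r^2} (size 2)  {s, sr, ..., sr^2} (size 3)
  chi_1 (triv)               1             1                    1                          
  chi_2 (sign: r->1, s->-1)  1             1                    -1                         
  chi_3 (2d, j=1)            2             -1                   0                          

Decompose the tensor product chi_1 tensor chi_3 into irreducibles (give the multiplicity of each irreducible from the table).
chi_1 tensor chi_3 = chi_3 (all other irreducibles have multiplicity 0).

Explanation: The character of a tensor product is the pointwise product (chi_1 * chi_3)(C) = chi_1(C) * chi_3(C):
  {e}: (1)*(2), {r^1, r^2}: (1)*(-1), {s, sr, ..., sr^2}: (1)*(0)
so (chi_1 * chi_3) takes values
  {e} -> 2, {r^1, r^2} -> -1, {s, sr, ..., sr^2} -> 0.
Now take the inner product of this character with each irreducible chi from the table, <chi_1*chi_3, chi> = (1/6) sum_C |C| (chi_1*chi_3)(C) conj(chi(C)):
  <chi_1*chi_3, chi_1> = (1/6)[1*(2)*conj(1) + 2*(-1)*conj(1) + 3*(0)*conj(1)]
      = (1/6)[(2) + (-2) + (0)] = 0/6 = 0
  <chi_1*chi_3, chi_2> = (1/6)[1*(2)*conj(1) + 2*(-1)*conj(1) + 3*(0)*conj(-1)]
      = (1/6)[(2) + (-2) + (0)] = 0/6 = 0
  <chi_1*chi_3, chi_3> = (1/6)[1*(2)*conj(2) + 2*(-1)*conj(-1) + 3*(0)*conj(0)]
      = (1/6)[(4) + (2) + (0)] = 6/6 = 1
Hence the multiplicities are chi_3: 1. Dimension check: dim(chi_1)*dim(chi_3) = 1*2 = 2 and sum (mult * dim) = 1*2 = 2.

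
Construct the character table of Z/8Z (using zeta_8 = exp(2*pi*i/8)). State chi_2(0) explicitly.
Character table of Z/8Z (irreps indexed chi_0,...,chi_7 with chi_k(m) = zeta_8^(k*m), zeta_8 = exp(2*pi*i/8)):
  irrep \ class  {0} (size 1)  {1} (size 1)    {2} (size 1)  {3} (size 1)    {4} (size 1)  {5} (size 1)    {6} (size 1)  {7} (size 1)  
  chi_0          1             1               1             1               1             1               1             1             
  chi_1          1             exp(I*pi/4)     I             exp(3*I*pi/4)   -1            exp(-3*I*pi/4)  -I            exp(-I*pi/4)  
  chi_2          1             I               -1            -I              1             I               -1            -I            
  chi_3          1             exp(3*I*pi/4)   -I            exp(I*pi/4)     -1            exp(-I*pi/4)    I             exp(-3*I*pi/4)
  chi_4          1             -1              1             -1              1             -1              1             -1            
  chi_5          1             exp(-3*I*pi/4)  I             exp(-I*pi/4)    -1            exp(I*pi/4)     -I            exp(3*I*pi/4) 
  chi_6          1             -I              -1            I               1             -I              -1            I             
  chi_7          1             exp(-I*pi/4)    -I            exp(-3*I*pi/4)  -1            exp(3*I*pi/4)   I             exp(I*pi/4)   

Spot check: chi_2(0) = zeta_8^(2*0) = zeta_8^0 = 1.

Solution. Z/8Z is abelian, so all 8 irreducible complex representations are 1-dimensional. They are given by chi_k(m) = zeta_8^(k*m) for k = 0,...,7. Row orthogonality: sum_m chi_k(m) conj(chi_l(m)) = 8 * [k = l].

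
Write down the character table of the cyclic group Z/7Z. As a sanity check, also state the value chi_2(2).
Character table of Z/7Z (irreps indexed chi_0,...,chi_6 with chi_k(m) = zeta_7^(k*m), zeta_7 = exp(2*pi*i/7)):
  irrep \ class  {0} (size 1)  {1} (size 1)    {2} (size 1)    {3} (size 1)    {4} (size 1)    {5} (size 1)    {6} (size 1)  
  chi_0          1             1               1               1               1               1               1             
  chi_1          1             exp(2*I*pi/7)   exp(4*I*pi/7)   exp(6*I*pi/7)   exp(-6*I*pi/7)  exp(-4*I*pi/7)  exp(-2*I*pi/7)
  chi_2          1             exp(4*I*pi/7)   exp(-6*I*pi/7)  exp(-2*I*pi/7)  exp(2*I*pi/7)   exp(6*I*pi/7)   exp(-4*I*pi/7)
  chi_3          1             exp(6*I*pi/7)   exp(-2*I*pi/7)  exp(4*I*pi/7)   exp(-4*I*pi/7)  exp(2*I*pi/7)   exp(-6*I*pi/7)
  chi_4          1             exp(-6*I*pi/7)  exp(2*I*pi/7)   exp(-4*I*pi/7)  exp(4*I*pi/7)   exp(-2*I*pi/7)  exp(6*I*pi/7) 
  chi_5          1             exp(-4*I*pi/7)  exp(6*I*pi/7)   exp(2*I*pi/7)   exp(-2*I*pi/7)  exp(-6*I*pi/7)  exp(4*I*pi/7) 
  chi_6          1             exp(-2*I*pi/7)  exp(-4*I*pi/7)  exp(-6*I*pi/7)  exp(6*I*pi/7)   exp(4*I*pi/7)   exp(2*I*pi/7) 

Spot check: chi_2(2) = zeta_7^(2*2) = zeta_7^4 = exp(-6*I*pi/7).

Solution. Z/7Z is abelian, so all 7 irreducible complex representations are 1-dimensional. They are given by chi_k(m) = zeta_7^(k*m) for k = 0,...,6. Row orthogonality: sum_m chi_k(m) conj(chi_l(m)) = 7 * [k = l].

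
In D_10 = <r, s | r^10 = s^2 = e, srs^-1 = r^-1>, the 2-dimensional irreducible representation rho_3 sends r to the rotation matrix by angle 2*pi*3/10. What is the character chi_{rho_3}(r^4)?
chi_{rho_3}(r^4) = 2*cos(2*pi*3*4/10) = -1/2 + sqrt(5)/2

Explanation: rho_3(r^4) is rotation by angle 2*pi*3*4/10, whose trace is 2*cos(2*pi*3*4/10) = -1/2 + sqrt(5)/2.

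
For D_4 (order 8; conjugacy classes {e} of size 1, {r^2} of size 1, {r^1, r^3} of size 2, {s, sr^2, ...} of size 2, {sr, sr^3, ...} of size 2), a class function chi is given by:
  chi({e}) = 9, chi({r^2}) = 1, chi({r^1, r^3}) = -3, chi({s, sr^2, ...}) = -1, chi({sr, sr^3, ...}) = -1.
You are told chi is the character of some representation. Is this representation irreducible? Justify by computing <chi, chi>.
Not irreducible (reducible): <chi, chi> = 13 > 1.

Why: <chi, chi> = (1/|G|) sum_C |C| * |chi(C)|^2 = (1/8)[1*|9|^2 + 1*|1|^2 + 2*|-3|^2 + 2*|-1|^2 + 2*|-1|^2]
  = (1/8)[(81) + (1) + (18) + (2) + (2)] = 104/8 = 13.
A character is irreducible iff <chi, chi> = 1, so this representation is reducible.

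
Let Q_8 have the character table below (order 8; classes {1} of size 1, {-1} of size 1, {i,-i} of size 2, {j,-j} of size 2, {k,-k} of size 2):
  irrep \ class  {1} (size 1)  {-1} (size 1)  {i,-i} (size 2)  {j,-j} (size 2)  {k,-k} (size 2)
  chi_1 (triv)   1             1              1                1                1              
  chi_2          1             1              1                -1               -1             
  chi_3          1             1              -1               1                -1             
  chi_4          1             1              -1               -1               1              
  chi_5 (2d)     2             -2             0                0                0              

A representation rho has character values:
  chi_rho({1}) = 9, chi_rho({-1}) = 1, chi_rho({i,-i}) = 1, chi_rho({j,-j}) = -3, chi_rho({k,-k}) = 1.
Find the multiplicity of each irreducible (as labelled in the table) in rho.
Multiplicities: chi_1: 1, chi_2: 2, chi_3: 0, chi_4: 2, chi_5: 2.

Proof sketch: Use <chi_rho, chi> = (1/|G|) sum_C |C| * chi_rho(C) * conj(chi(C)) with |G| = 8 for each irreducible chi in the table:
  <chi_rho, chi_1> = (1/8)[1*(9)*conj(1) + 1*(1)*conj(1) + 2*(1)*conj(1) + 2*(-3)*conj(1) + 2*(1)*conj(1)]
      = (1/8)[(9) + (1) + (2) + (-6) + (2)] = 8/8 = 1
  <chi_rho, chi_2> = (1/8)[1*(9)*conj(1) + 1*(1)*conj(1) + 2*(1)*conj(1) + 2*(-3)*conj(-1) + 2*(1)*conj(-1)]
      = (1/8)[(9) + (1) + (2) + (6) + (-2)] = 16/8 = 2
  <chi_rho, chi_3> = (1/8)[1*(9)*conj(1) + 1*(1)*conj(1) + 2*(1)*conj(-1) + 2*(-3)*conj(1) + 2*(1)*conj(-1)]
      = (1/8)[(9) + (1) + (-2) + (-6) + (-2)] = 0/8 = 0
  <chi_rho, chi_4> = (1/8)[1*(9)*conj(1) + 1*(1)*conj(1) + 2*(1)*conj(-1) + 2*(-3)*conj(-1) + 2*(1)*conj(1)]
      = (1/8)[(9) + (1) + (-2) + (6) + (2)] = 16/8 = 2
  <chi_rho, chi_5> = (1/8)[1*(9)*conj(2) + 1*(1)*conj(-2) + 2*(1)*conj(0) + 2*(-3)*conj(0) + 2*(1)*conj(0)]
      = (1/8)[(18) + (-2) + (0) + (0) + (0)] = 16/8 = 2
Dimension check: dim(rho) = sum (mult * dim) = 1*1 + 2*1 + 0*1 + 2*1 + 2*2 = 9 = chi_rho(e) = 9.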